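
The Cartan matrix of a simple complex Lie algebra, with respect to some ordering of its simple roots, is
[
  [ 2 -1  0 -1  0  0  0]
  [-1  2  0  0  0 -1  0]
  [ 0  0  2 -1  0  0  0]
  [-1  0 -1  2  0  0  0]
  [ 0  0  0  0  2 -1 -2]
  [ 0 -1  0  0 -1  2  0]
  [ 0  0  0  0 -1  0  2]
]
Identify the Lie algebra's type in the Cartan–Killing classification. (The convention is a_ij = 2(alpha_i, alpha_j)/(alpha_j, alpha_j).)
The matrix has rank 7 with 2's on the diagonal. Reading the off-diagonal entries as Dynkin edges (a single edge where a_ij = a_ji = -1; a double or triple edge where a_ij * a_ji = 2 or 3), the diagram is a chain of 7 nodes with a double edge at one end; the terminal node there is the unique short simple root (B_7). One simple-root ordering that puts it in standard form is (alpha_3, alpha_4, alpha_1, alpha_2, alpha_6, alpha_5, alpha_7). So the algebra is type B_7, i.e. so(15).

type B_7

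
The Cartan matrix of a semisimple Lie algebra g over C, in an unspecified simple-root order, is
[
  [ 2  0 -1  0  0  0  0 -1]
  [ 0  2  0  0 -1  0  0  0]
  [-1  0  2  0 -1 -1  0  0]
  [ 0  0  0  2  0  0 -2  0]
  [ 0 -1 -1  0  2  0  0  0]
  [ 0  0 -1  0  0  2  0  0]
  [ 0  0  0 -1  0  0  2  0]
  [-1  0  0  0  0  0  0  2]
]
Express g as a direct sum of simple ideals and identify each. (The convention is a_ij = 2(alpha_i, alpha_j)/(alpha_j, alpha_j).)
B_2 + E_6

The diagram associated to this matrix has two connected components: the simple roots {alpha_4, alpha_7} form a chain of 2 nodes with a double edge at one end; the terminal node there is the unique short simple root (B_2), and {alpha_1, alpha_2, alpha_3, alpha_5, alpha_6, alpha_8} form a chain of 5 nodes with one extra node attached to the third node from one end (E_6). A semisimple Lie algebra decomposes uniquely as the direct sum of simple ideals, one per connected component of its Dynkin diagram, so g ≅ B_2 ⊕ E_6 (dimension 10 + 78 = 88).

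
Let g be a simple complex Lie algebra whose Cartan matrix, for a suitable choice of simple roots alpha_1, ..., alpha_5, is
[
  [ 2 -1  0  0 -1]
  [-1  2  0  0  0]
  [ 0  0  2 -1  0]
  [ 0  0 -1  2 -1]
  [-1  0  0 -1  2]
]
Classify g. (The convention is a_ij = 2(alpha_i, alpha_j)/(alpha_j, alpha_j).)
The matrix has rank 5 with 2's on the diagonal. Reading the off-diagonal entries as Dynkin edges (a single edge where a_ij = a_ji = -1; a double or triple edge where a_ij * a_ji = 2 or 3), the diagram is a chain of 5 nodes with single edges (A_5). One simple-root ordering that puts it in standard form is (alpha_3, alpha_4, alpha_5, alpha_1, alpha_2). So the algebra is type A_5, i.e. sl(6).

type A_5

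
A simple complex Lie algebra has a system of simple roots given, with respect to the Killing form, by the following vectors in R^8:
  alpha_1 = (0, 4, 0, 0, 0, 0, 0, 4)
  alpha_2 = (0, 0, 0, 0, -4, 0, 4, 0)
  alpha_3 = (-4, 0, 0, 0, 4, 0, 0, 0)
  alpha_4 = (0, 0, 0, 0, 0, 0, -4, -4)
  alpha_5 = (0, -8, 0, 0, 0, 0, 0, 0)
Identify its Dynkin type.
Compute the Cartan integers a_ij = 2(alpha_i, alpha_j)/(alpha_j, alpha_j); the resulting 5x5 Cartan matrix is
[[2, 0, 0, -1, -1], [0, 2, -1, -1, 0], [0, -1, 2, 0, 0], [-1, -1, 0, 2, 0], [-2, 0, 0, 0, 2]].
The roots have two lengths (squared-length ratio 2:1); the short ones are alpha_{1,2,3,4}. The associated Dynkin diagram is a chain of 5 nodes with a double edge at one end; the terminal node there is the unique long simple root (C_5), so the type is C_5 (the algebra sp(10)).

C5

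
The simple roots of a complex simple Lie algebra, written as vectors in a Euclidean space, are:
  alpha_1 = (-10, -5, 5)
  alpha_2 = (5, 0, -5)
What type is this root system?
G_2

Compute the Cartan integers a_ij = 2(alpha_i, alpha_j)/(alpha_j, alpha_j); the resulting 2x2 Cartan matrix is
[[2, -3], [-1, 2]].
The roots have two lengths (squared-length ratio 3:1); the short ones are alpha_{2}. The associated Dynkin diagram is two nodes joined by a triple edge (G_2), so the type is G_2.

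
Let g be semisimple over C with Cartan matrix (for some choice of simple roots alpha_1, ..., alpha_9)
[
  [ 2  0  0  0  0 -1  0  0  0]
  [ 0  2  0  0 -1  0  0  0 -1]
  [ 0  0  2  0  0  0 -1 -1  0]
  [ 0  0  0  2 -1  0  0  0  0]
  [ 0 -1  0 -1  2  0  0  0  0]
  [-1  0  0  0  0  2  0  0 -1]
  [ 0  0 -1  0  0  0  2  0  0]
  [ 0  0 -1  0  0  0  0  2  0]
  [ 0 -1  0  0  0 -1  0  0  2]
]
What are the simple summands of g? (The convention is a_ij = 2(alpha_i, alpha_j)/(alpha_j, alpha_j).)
The diagram associated to this matrix has two connected components: the simple roots {alpha_3, alpha_7, alpha_8} form a chain of 3 nodes with single edges (A_3), and {alpha_1, alpha_2, alpha_4, alpha_5, alpha_6, alpha_9} form a chain of 6 nodes with single edges (A_6). A semisimple Lie algebra decomposes uniquely as the direct sum of simple ideals, one per connected component of its Dynkin diagram, so g ≅ A_3 ⊕ A_6 (dimension 15 + 48 = 63).

A3 + A6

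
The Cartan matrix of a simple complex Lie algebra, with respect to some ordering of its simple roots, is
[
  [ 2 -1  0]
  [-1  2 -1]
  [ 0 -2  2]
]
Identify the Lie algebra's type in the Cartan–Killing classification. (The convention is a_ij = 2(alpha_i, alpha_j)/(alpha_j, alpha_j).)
The matrix has rank 3 with 2's on the diagonal. Reading the off-diagonal entries as Dynkin edges (a single edge where a_ij = a_ji = -1; a double or triple edge where a_ij * a_ji = 2 or 3), the diagram is a chain of 3 nodes with a double edge at one end; the terminal node there is the unique long simple root (C_3). One simple-root ordering that puts it in standard form is (alpha_1, alpha_2, alpha_3). So the algebra is type C_3, i.e. sp(6).

C_3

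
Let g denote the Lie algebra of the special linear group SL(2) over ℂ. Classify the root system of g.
This is sl(2), which has dimension 2^2 - 1 = 3 and rank 2 - 1 = 1 (a Cartan subalgebra is the diagonal traceless matrices). In the classification of classical Lie algebras, the special linear algebra sl(n+1) has type A_n; here n = 1, so the Dynkin diagram is a chain of 1 nodes with single edges (A_1). Hence the type is A_1.

type A_1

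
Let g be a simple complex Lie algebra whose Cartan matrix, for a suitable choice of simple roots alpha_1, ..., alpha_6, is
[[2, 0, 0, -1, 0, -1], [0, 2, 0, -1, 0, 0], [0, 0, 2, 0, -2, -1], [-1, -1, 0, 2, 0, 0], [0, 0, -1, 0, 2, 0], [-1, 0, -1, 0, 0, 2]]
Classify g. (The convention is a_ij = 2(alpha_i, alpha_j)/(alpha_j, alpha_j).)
B6

The matrix has rank 6 with 2's on the diagonal. Reading the off-diagonal entries as Dynkin edges (a single edge where a_ij = a_ji = -1; a double or triple edge where a_ij * a_ji = 2 or 3), the diagram is a chain of 6 nodes with a double edge at one end; the terminal node there is the unique short simple root (B_6). One simple-root ordering that puts it in standard form is (alpha_2, alpha_4, alpha_1, alpha_6, alpha_3, alpha_5). So the algebra is type B_6, i.e. so(13).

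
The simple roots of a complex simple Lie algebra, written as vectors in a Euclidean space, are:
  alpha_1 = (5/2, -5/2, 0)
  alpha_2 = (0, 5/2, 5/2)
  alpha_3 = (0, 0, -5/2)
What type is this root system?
type B_3

Compute the Cartan integers a_ij = 2(alpha_i, alpha_j)/(alpha_j, alpha_j); the resulting 3x3 Cartan matrix is
[[2, -1, 0], [-1, 2, -2], [0, -1, 2]].
The roots have two lengths (squared-length ratio 2:1); the short ones are alpha_{3}. The associated Dynkin diagram is a chain of 3 nodes with a double edge at one end; the terminal node there is the unique short simple root (B_3), so the type is B_3 (the algebra so(7)).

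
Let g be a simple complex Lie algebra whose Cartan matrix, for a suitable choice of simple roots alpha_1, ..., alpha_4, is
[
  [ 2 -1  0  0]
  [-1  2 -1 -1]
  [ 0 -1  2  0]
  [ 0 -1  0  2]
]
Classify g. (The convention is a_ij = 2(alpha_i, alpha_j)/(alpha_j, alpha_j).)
The matrix has rank 4 with 2's on the diagonal. Reading the off-diagonal entries as Dynkin edges (a single edge where a_ij = a_ji = -1; a double or triple edge where a_ij * a_ji = 2 or 3), the diagram is a chain of 2 nodes with a fork of two nodes at one end (D_4). One simple-root ordering that puts it in standard form is (alpha_3, alpha_2, alpha_4, alpha_1). So the algebra is type D_4, i.e. so(8).

D_4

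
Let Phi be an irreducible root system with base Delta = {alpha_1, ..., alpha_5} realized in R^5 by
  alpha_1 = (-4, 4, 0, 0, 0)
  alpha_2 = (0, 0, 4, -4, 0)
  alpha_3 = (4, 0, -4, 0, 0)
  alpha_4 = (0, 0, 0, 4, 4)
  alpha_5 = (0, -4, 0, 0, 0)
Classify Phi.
Compute the Cartan integers a_ij = 2(alpha_i, alpha_j)/(alpha_j, alpha_j); the resulting 5x5 Cartan matrix is
[[2, 0, -1, 0, -2], [0, 2, -1, -1, 0], [-1, -1, 2, 0, 0], [0, -1, 0, 2, 0], [-1, 0, 0, 0, 2]].
The roots have two lengths (squared-length ratio 2:1); the short ones are alpha_{5}. The associated Dynkin diagram is a chain of 5 nodes with a double edge at one end; the terminal node there is the unique short simple root (B_5), so the type is B_5 (the algebra so(11)).

B5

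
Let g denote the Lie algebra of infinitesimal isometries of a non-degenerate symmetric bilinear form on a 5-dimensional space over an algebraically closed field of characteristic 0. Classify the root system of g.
B_2 (so(5))

This is so(5) with 5 odd, which has dimension 5(5-1)/2 = 10 and rank (5-1)/2 = 2. In the classification of classical Lie algebras, the orthogonal algebra so(2n+1) in an odd number of variables has type B_n; here n = 2, so the Dynkin diagram is a chain of 2 nodes with a double edge at one end; the terminal node there is the unique short simple root (B_2). Hence the type is B_2.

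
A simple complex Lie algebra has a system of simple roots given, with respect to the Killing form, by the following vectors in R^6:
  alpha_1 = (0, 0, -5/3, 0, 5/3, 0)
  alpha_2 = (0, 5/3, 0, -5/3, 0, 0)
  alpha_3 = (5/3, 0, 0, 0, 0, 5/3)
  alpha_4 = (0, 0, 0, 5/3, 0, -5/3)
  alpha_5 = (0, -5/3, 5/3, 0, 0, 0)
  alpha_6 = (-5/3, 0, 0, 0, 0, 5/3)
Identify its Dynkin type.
D_6

Compute the Cartan integers a_ij = 2(alpha_i, alpha_j)/(alpha_j, alpha_j); the resulting 6x6 Cartan matrix is
[[2, 0, 0, 0, -1, 0], [0, 2, 0, -1, -1, 0], [0, 0, 2, -1, 0, 0], [0, -1, -1, 2, 0, -1], [-1, -1, 0, 0, 2, 0], [0, 0, 0, -1, 0, 2]].
All simple roots have the same length, so the diagram is simply laced. The associated Dynkin diagram is a chain of 4 nodes with a fork of two nodes at one end (D_6), so the type is D_6 (the algebra so(12)).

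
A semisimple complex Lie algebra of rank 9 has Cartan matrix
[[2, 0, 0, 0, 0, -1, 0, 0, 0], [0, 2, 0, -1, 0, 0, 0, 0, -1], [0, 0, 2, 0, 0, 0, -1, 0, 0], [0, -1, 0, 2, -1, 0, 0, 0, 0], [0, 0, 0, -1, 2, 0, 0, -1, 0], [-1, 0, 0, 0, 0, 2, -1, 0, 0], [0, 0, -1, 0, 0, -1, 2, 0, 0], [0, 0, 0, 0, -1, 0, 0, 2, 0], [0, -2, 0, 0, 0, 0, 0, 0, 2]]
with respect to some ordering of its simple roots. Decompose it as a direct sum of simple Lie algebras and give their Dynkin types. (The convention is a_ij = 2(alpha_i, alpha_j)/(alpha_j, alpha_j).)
type A_4 + type C_5

The diagram associated to this matrix has two connected components: the simple roots {alpha_1, alpha_3, alpha_6, alpha_7} form a chain of 4 nodes with single edges (A_4), and {alpha_2, alpha_4, alpha_5, alpha_8, alpha_9} form a chain of 5 nodes with a double edge at one end; the terminal node there is the unique long simple root (C_5). A semisimple Lie algebra decomposes uniquely as the direct sum of simple ideals, one per connected component of its Dynkin diagram, so g ≅ A_4 ⊕ C_5 (dimension 24 + 55 = 79).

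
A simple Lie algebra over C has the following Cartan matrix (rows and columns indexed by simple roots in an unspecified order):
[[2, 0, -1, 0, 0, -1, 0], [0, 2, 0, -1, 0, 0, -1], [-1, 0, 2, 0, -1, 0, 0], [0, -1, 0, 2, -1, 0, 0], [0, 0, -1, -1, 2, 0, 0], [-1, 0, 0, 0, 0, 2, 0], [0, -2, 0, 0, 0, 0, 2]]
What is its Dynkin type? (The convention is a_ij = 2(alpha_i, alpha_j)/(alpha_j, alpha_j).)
The matrix has rank 7 with 2's on the diagonal. Reading the off-diagonal entries as Dynkin edges (a single edge where a_ij = a_ji = -1; a double or triple edge where a_ij * a_ji = 2 or 3), the diagram is a chain of 7 nodes with a double edge at one end; the terminal node there is the unique long simple root (C_7). One simple-root ordering that puts it in standard form is (alpha_6, alpha_1, alpha_3, alpha_5, alpha_4, alpha_2, alpha_7). So the algebra is type C_7, i.e. sp(14).

C7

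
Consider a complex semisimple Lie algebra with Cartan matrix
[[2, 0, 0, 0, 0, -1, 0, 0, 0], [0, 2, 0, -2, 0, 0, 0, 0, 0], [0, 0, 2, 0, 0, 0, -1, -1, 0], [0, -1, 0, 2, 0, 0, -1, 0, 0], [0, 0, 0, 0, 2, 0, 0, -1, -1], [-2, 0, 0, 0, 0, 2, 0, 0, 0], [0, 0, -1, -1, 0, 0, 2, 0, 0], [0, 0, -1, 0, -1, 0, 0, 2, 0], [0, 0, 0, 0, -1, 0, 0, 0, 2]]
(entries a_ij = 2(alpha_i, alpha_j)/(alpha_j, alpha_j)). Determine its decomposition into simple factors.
B_2 ⊕ C_7

The diagram associated to this matrix has two connected components: the simple roots {alpha_1, alpha_6} form a chain of 2 nodes with a double edge at one end; the terminal node there is the unique short simple root (B_2), and {alpha_2, alpha_3, alpha_4, alpha_5, alpha_7, alpha_8, alpha_9} form a chain of 7 nodes with a double edge at one end; the terminal node there is the unique long simple root (C_7). A semisimple Lie algebra decomposes uniquely as the direct sum of simple ideals, one per connected component of its Dynkin diagram, so g ≅ B_2 ⊕ C_7 (dimension 10 + 105 = 115).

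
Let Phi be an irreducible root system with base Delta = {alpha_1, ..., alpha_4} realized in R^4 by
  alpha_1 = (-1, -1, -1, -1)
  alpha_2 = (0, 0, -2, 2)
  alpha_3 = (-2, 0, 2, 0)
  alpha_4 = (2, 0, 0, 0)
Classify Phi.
F4

Compute the Cartan integers a_ij = 2(alpha_i, alpha_j)/(alpha_j, alpha_j); the resulting 4x4 Cartan matrix is
[[2, 0, 0, -1], [0, 2, -1, 0], [0, -1, 2, -2], [-1, 0, -1, 2]].
The roots have two lengths (squared-length ratio 2:1); the short ones are alpha_{1,4}. The associated Dynkin diagram is a chain of 4 nodes with a double edge between the middle two (F_4), so the type is F_4.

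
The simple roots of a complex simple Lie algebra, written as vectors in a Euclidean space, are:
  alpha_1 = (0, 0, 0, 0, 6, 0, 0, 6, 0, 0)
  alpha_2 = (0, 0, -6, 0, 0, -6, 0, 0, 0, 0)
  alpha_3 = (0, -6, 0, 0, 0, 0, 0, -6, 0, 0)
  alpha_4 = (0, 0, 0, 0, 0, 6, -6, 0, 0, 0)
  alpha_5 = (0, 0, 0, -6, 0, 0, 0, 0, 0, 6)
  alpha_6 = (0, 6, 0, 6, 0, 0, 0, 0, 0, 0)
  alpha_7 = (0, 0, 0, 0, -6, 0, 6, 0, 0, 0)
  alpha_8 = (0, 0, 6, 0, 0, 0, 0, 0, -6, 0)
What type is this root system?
Compute the Cartan integers a_ij = 2(alpha_i, alpha_j)/(alpha_j, alpha_j); the resulting 8x8 Cartan matrix is
[[2, 0, -1, 0, 0, 0, -1, 0], [0, 2, 0, -1, 0, 0, 0, -1], [-1, 0, 2, 0, 0, -1, 0, 0], [0, -1, 0, 2, 0, 0, -1, 0], [0, 0, 0, 0, 2, -1, 0, 0], [0, 0, -1, 0, -1, 2, 0, 0], [-1, 0, 0, -1, 0, 0, 2, 0], [0, -1, 0, 0, 0, 0, 0, 2]].
All simple roots have the same length, so the diagram is simply laced. The associated Dynkin diagram is a chain of 8 nodes with single edges (A_8), so the type is A_8 (the algebra sl(9)).

type A_8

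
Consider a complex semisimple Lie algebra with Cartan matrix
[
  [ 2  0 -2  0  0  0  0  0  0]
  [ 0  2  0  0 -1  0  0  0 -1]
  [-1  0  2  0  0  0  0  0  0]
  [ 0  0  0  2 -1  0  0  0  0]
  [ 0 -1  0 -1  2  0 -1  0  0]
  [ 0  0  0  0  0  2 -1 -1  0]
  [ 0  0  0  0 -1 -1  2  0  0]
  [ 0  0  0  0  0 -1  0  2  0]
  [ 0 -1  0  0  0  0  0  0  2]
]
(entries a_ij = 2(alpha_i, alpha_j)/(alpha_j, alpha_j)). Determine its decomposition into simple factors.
B_2 (so(5)) ⊕ E_7

The diagram associated to this matrix has two connected components: the simple roots {alpha_1, alpha_3} form a chain of 2 nodes with a double edge at one end; the terminal node there is the unique short simple root (B_2), and {alpha_2, alpha_4, alpha_5, alpha_6, alpha_7, alpha_8, alpha_9} form a chain of 6 nodes with one extra node attached to the third node from one end (E_7). A semisimple Lie algebra decomposes uniquely as the direct sum of simple ideals, one per connected component of its Dynkin diagram, so g ≅ B_2 ⊕ E_7 (dimension 10 + 133 = 143).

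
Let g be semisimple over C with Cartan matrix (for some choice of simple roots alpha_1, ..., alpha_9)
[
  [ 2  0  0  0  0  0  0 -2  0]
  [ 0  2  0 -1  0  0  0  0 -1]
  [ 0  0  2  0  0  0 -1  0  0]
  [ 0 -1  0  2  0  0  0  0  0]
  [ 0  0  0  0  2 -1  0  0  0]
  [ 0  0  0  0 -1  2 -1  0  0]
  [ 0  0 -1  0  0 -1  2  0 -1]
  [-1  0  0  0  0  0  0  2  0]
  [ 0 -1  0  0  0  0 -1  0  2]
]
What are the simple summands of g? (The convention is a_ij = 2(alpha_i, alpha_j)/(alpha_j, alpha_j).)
The diagram associated to this matrix has two connected components: the simple roots {alpha_1, alpha_8} form a chain of 2 nodes with a double edge at one end; the terminal node there is the unique short simple root (B_2), and {alpha_2, alpha_3, alpha_4, alpha_5, alpha_6, alpha_7, alpha_9} form a chain of 6 nodes with one extra node attached to the third node from one end (E_7). A semisimple Lie algebra decomposes uniquely as the direct sum of simple ideals, one per connected component of its Dynkin diagram, so g ≅ B_2 ⊕ E_7 (dimension 10 + 133 = 143).

type B_2 + type E_7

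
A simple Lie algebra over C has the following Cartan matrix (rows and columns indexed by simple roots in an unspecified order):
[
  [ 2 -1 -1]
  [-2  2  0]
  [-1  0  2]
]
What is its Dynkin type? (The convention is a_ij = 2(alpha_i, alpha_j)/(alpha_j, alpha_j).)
The matrix has rank 3 with 2's on the diagonal. Reading the off-diagonal entries as Dynkin edges (a single edge where a_ij = a_ji = -1; a double or triple edge where a_ij * a_ji = 2 or 3), the diagram is a chain of 3 nodes with a double edge at one end; the terminal node there is the unique long simple root (C_3). One simple-root ordering that puts it in standard form is (alpha_3, alpha_1, alpha_2). So the algebra is type C_3, i.e. sp(6).

C_3 (sp(6))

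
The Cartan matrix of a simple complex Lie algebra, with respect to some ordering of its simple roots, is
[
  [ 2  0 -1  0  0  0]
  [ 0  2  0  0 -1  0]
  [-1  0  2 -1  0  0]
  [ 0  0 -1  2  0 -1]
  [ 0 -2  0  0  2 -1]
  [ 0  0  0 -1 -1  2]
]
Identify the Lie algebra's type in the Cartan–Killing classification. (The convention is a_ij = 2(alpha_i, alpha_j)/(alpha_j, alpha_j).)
The matrix has rank 6 with 2's on the diagonal. Reading the off-diagonal entries as Dynkin edges (a single edge where a_ij = a_ji = -1; a double or triple edge where a_ij * a_ji = 2 or 3), the diagram is a chain of 6 nodes with a double edge at one end; the terminal node there is the unique short simple root (B_6). One simple-root ordering that puts it in standard form is (alpha_1, alpha_3, alpha_4, alpha_6, alpha_5, alpha_2). So the algebra is type B_6, i.e. so(13).

B6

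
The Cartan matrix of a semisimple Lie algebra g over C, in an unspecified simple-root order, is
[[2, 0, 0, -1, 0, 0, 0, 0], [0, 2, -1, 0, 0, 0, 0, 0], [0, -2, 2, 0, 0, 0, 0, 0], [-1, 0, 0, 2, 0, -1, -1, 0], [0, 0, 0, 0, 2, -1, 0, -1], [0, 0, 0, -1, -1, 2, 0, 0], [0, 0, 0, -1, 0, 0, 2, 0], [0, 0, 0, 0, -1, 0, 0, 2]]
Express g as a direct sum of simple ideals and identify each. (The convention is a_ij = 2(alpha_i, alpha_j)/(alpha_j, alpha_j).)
The diagram associated to this matrix has two connected components: the simple roots {alpha_2, alpha_3} form a chain of 2 nodes with a double edge at one end; the terminal node there is the unique short simple root (B_2), and {alpha_1, alpha_4, alpha_5, alpha_6, alpha_7, alpha_8} form a chain of 4 nodes with a fork of two nodes at one end (D_6). A semisimple Lie algebra decomposes uniquely as the direct sum of simple ideals, one per connected component of its Dynkin diagram, so g ≅ B_2 ⊕ D_6 (dimension 10 + 66 = 76).

type B_2 ⊕ type D_6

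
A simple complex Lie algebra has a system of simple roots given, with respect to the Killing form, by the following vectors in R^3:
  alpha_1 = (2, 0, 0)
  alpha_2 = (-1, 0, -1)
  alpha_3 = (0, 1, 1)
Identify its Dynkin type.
Compute the Cartan integers a_ij = 2(alpha_i, alpha_j)/(alpha_j, alpha_j); the resulting 3x3 Cartan matrix is
[[2, -2, 0], [-1, 2, -1], [0, -1, 2]].
The roots have two lengths (squared-length ratio 2:1); the short ones are alpha_{2,3}. The associated Dynkin diagram is a chain of 3 nodes with a double edge at one end; the terminal node there is the unique long simple root (C_3), so the type is C_3 (the algebra sp(6)).

C3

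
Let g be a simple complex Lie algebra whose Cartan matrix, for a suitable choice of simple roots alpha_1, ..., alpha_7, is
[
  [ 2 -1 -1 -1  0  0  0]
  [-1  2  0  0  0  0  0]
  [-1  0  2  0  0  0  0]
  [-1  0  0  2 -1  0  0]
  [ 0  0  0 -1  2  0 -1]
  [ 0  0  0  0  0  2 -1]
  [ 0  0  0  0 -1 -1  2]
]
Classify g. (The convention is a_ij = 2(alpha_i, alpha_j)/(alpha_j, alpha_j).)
D_7 (so(14))

The matrix has rank 7 with 2's on the diagonal. Reading the off-diagonal entries as Dynkin edges (a single edge where a_ij = a_ji = -1; a double or triple edge where a_ij * a_ji = 2 or 3), the diagram is a chain of 5 nodes with a fork of two nodes at one end (D_7). One simple-root ordering that puts it in standard form is (alpha_6, alpha_7, alpha_5, alpha_4, alpha_1, alpha_3, alpha_2). So the algebra is type D_7, i.e. so(14).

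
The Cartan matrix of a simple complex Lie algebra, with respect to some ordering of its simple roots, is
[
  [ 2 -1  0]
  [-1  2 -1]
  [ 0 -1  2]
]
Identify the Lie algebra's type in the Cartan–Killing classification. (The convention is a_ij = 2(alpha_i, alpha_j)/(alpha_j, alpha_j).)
The matrix has rank 3 with 2's on the diagonal. Reading the off-diagonal entries as Dynkin edges (a single edge where a_ij = a_ji = -1; a double or triple edge where a_ij * a_ji = 2 or 3), the diagram is a chain of 3 nodes with single edges (A_3). One simple-root ordering that puts it in standard form is (alpha_3, alpha_2, alpha_1). So the algebra is type A_3, i.e. sl(4).

A_3 (sl(4))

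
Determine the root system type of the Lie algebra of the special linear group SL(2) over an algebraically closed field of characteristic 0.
This is sl(2), which has dimension 2^2 - 1 = 3 and rank 2 - 1 = 1 (a Cartan subalgebra is the diagonal traceless matrices). In the classification of classical Lie algebras, the special linear algebra sl(n+1) has type A_n; here n = 1, so the Dynkin diagram is a chain of 1 nodes with single edges (A_1). Hence the type is A_1.

A1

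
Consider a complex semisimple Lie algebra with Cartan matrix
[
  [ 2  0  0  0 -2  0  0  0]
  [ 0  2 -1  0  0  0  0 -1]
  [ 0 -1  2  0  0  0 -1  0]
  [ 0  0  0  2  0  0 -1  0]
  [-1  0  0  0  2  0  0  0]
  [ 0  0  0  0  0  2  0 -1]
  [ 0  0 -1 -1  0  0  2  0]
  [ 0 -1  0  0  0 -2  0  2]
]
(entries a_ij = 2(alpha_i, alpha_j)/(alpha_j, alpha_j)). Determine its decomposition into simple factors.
B_2 (so(5)) + B_6 (so(13))

The diagram associated to this matrix has two connected components: the simple roots {alpha_1, alpha_5} form a chain of 2 nodes with a double edge at one end; the terminal node there is the unique short simple root (B_2), and {alpha_2, alpha_3, alpha_4, alpha_6, alpha_7, alpha_8} form a chain of 6 nodes with a double edge at one end; the terminal node there is the unique short simple root (B_6). A semisimple Lie algebra decomposes uniquely as the direct sum of simple ideals, one per connected component of its Dynkin diagram, so g ≅ B_2 ⊕ B_6 (dimension 10 + 78 = 88).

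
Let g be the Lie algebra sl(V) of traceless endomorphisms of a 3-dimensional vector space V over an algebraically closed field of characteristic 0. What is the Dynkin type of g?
A_2 (sl(3))

This is sl(3), which has dimension 3^2 - 1 = 8 and rank 3 - 1 = 2 (a Cartan subalgebra is the diagonal traceless matrices). In the classification of classical Lie algebras, the special linear algebra sl(n+1) has type A_n; here n = 2, so the Dynkin diagram is a chain of 2 nodes with single edges (A_2). Hence the type is A_2.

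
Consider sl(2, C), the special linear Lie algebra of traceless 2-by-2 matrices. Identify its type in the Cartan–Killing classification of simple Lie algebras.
This is sl(2), which has dimension 2^2 - 1 = 3 and rank 2 - 1 = 1 (a Cartan subalgebra is the diagonal traceless matrices). In the classification of classical Lie algebras, the special linear algebra sl(n+1) has type A_n; here n = 1, so the Dynkin diagram is a chain of 1 nodes with single edges (A_1). Hence the type is A_1.

type A_1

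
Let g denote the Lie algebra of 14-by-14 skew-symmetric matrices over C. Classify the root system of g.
This is so(14) with 14 even, which has dimension 14(14-1)/2 = 91 and rank 14/2 = 7. In the classification of classical Lie algebras, the orthogonal algebra so(2n) in an even number of variables has type D_n; here n = 7, so the Dynkin diagram is a chain of 5 nodes with a fork of two nodes at one end (D_7). Hence the type is D_7.

D_7 (so(14))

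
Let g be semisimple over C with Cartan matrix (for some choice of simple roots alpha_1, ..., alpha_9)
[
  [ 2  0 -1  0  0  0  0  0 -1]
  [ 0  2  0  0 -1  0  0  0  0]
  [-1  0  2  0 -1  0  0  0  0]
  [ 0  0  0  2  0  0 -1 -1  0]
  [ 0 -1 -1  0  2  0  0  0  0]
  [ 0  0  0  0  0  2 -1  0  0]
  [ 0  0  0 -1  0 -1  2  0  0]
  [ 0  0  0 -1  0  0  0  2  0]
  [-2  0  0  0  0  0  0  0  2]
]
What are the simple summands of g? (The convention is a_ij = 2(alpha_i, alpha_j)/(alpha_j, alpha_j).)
The diagram associated to this matrix has two connected components: the simple roots {alpha_4, alpha_6, alpha_7, alpha_8} form a chain of 4 nodes with single edges (A_4), and {alpha_1, alpha_2, alpha_3, alpha_5, alpha_9} form a chain of 5 nodes with a double edge at one end; the terminal node there is the unique long simple root (C_5). A semisimple Lie algebra decomposes uniquely as the direct sum of simple ideals, one per connected component of its Dynkin diagram, so g ≅ A_4 ⊕ C_5 (dimension 24 + 55 = 79).

type A_4 + type C_5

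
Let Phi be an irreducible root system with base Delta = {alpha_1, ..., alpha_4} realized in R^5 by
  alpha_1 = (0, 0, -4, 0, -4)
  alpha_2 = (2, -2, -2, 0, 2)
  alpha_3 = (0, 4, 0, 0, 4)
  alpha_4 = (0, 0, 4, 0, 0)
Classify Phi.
Compute the Cartan integers a_ij = 2(alpha_i, alpha_j)/(alpha_j, alpha_j); the resulting 4x4 Cartan matrix is
[[2, 0, -1, -2], [0, 2, 0, -1], [-1, 0, 2, 0], [-1, -1, 0, 2]].
The roots have two lengths (squared-length ratio 2:1); the short ones are alpha_{2,4}. The associated Dynkin diagram is a chain of 4 nodes with a double edge between the middle two (F_4), so the type is F_4.

F4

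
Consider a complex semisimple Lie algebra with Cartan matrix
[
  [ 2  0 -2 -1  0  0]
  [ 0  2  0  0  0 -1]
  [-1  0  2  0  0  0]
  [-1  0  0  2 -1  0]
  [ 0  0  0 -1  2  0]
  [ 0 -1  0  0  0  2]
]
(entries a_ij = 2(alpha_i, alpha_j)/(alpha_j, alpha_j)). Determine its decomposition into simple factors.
type A_2 + type B_4

The diagram associated to this matrix has two connected components: the simple roots {alpha_2, alpha_6} form a chain of 2 nodes with single edges (A_2), and {alpha_1, alpha_3, alpha_4, alpha_5} form a chain of 4 nodes with a double edge at one end; the terminal node there is the unique short simple root (B_4). A semisimple Lie algebra decomposes uniquely as the direct sum of simple ideals, one per connected component of its Dynkin diagram, so g ≅ A_2 ⊕ B_4 (dimension 8 + 36 = 44).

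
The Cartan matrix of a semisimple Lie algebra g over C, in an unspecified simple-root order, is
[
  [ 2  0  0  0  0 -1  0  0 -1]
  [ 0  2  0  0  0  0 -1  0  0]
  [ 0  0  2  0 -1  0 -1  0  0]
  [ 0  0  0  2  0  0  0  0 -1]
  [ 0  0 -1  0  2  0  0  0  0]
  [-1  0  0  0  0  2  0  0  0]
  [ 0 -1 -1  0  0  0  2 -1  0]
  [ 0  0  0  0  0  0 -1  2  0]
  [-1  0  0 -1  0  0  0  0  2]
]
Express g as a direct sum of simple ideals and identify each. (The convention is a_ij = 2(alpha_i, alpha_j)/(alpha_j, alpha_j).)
The diagram associated to this matrix has two connected components: the simple roots {alpha_1, alpha_4, alpha_6, alpha_9} form a chain of 4 nodes with single edges (A_4), and {alpha_2, alpha_3, alpha_5, alpha_7, alpha_8} form a chain of 3 nodes with a fork of two nodes at one end (D_5). A semisimple Lie algebra decomposes uniquely as the direct sum of simple ideals, one per connected component of its Dynkin diagram, so g ≅ A_4 ⊕ D_5 (dimension 24 + 45 = 69).

A4 ⊕ D5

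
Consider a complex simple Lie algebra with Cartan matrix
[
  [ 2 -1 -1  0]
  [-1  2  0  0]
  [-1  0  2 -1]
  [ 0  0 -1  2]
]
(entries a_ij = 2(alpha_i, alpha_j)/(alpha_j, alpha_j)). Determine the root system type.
The matrix has rank 4 with 2's on the diagonal. Reading the off-diagonal entries as Dynkin edges (a single edge where a_ij = a_ji = -1; a double or triple edge where a_ij * a_ji = 2 or 3), the diagram is a chain of 4 nodes with single edges (A_4). One simple-root ordering that puts it in standard form is (alpha_2, alpha_1, alpha_3, alpha_4). So the algebra is type A_4, i.e. sl(5).

A_4 (sl(5))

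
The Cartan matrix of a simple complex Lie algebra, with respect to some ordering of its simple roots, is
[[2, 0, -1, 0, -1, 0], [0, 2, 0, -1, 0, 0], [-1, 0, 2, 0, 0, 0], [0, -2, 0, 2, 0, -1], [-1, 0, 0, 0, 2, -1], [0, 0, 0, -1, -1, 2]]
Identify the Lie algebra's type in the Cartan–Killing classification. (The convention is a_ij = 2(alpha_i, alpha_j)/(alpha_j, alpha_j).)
The matrix has rank 6 with 2's on the diagonal. Reading the off-diagonal entries as Dynkin edges (a single edge where a_ij = a_ji = -1; a double or triple edge where a_ij * a_ji = 2 or 3), the diagram is a chain of 6 nodes with a double edge at one end; the terminal node there is the unique short simple root (B_6). One simple-root ordering that puts it in standard form is (alpha_3, alpha_1, alpha_5, alpha_6, alpha_4, alpha_2). So the algebra is type B_6, i.e. so(13).

B_6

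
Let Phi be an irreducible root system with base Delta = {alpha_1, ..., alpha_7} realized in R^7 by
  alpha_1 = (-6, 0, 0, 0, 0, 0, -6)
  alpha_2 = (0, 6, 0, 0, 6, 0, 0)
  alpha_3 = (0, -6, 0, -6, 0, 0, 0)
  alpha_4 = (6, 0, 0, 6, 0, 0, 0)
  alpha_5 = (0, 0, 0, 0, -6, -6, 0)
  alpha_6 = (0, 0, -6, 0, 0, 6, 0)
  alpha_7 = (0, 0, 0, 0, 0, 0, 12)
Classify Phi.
Compute the Cartan integers a_ij = 2(alpha_i, alpha_j)/(alpha_j, alpha_j); the resulting 7x7 Cartan matrix is
[[2, 0, 0, -1, 0, 0, -1], [0, 2, -1, 0, -1, 0, 0], [0, -1, 2, -1, 0, 0, 0], [-1, 0, -1, 2, 0, 0, 0], [0, -1, 0, 0, 2, -1, 0], [0, 0, 0, 0, -1, 2, 0], [-2, 0, 0, 0, 0, 0, 2]].
The roots have two lengths (squared-length ratio 2:1); the short ones are alpha_{1,2,3,4,5,6}. The associated Dynkin diagram is a chain of 7 nodes with a double edge at one end; the terminal node there is the unique long simple root (C_7), so the type is C_7 (the algebra sp(14)).

C_7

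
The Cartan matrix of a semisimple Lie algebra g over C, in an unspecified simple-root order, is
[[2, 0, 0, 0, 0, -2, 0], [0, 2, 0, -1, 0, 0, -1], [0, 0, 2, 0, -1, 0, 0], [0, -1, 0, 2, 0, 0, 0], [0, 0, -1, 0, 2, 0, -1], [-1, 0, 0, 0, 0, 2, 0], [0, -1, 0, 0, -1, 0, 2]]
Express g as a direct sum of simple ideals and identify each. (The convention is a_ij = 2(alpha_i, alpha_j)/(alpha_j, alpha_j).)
The diagram associated to this matrix has two connected components: the simple roots {alpha_2, alpha_3, alpha_4, alpha_5, alpha_7} form a chain of 5 nodes with single edges (A_5), and {alpha_1, alpha_6} form a chain of 2 nodes with a double edge at one end; the terminal node there is the unique short simple root (B_2). A semisimple Lie algebra decomposes uniquely as the direct sum of simple ideals, one per connected component of its Dynkin diagram, so g ≅ A_5 ⊕ B_2 (dimension 35 + 10 = 45).

A5 ⊕ B2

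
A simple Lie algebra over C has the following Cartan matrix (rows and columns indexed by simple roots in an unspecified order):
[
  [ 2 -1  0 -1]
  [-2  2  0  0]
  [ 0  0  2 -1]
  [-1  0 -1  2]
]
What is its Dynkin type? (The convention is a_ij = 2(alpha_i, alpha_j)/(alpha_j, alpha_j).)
The matrix has rank 4 with 2's on the diagonal. Reading the off-diagonal entries as Dynkin edges (a single edge where a_ij = a_ji = -1; a double or triple edge where a_ij * a_ji = 2 or 3), the diagram is a chain of 4 nodes with a double edge at one end; the terminal node there is the unique long simple root (C_4). One simple-root ordering that puts it in standard form is (alpha_3, alpha_4, alpha_1, alpha_2). So the algebra is type C_4, i.e. sp(8).

type C_4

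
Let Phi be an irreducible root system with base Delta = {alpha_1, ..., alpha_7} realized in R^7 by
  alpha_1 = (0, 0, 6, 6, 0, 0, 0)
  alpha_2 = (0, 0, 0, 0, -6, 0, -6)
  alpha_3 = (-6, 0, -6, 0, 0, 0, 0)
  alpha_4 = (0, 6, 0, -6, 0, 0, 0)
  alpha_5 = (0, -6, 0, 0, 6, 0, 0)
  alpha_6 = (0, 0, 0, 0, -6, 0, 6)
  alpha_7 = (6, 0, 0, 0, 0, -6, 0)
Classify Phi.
D_7 (so(14))

Compute the Cartan integers a_ij = 2(alpha_i, alpha_j)/(alpha_j, alpha_j); the resulting 7x7 Cartan matrix is
[[2, 0, -1, -1, 0, 0, 0], [0, 2, 0, 0, -1, 0, 0], [-1, 0, 2, 0, 0, 0, -1], [-1, 0, 0, 2, -1, 0, 0], [0, -1, 0, -1, 2, -1, 0], [0, 0, 0, 0, -1, 2, 0], [0, 0, -1, 0, 0, 0, 2]].
All simple roots have the same length, so the diagram is simply laced. The associated Dynkin diagram is a chain of 5 nodes with a fork of two nodes at one end (D_7), so the type is D_7 (the algebra so(14)).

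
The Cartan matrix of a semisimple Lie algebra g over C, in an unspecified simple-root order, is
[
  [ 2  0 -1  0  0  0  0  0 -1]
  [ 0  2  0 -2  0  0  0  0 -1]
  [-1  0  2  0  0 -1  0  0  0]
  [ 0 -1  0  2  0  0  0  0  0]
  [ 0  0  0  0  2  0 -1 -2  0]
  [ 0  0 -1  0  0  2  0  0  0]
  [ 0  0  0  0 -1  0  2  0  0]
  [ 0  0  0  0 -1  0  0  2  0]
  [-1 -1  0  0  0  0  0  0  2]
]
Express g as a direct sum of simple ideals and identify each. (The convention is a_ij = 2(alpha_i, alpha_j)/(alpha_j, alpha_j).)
type B_3 + type B_6

The diagram associated to this matrix has two connected components: the simple roots {alpha_5, alpha_7, alpha_8} form a chain of 3 nodes with a double edge at one end; the terminal node there is the unique short simple root (B_3), and {alpha_1, alpha_2, alpha_3, alpha_4, alpha_6, alpha_9} form a chain of 6 nodes with a double edge at one end; the terminal node there is the unique short simple root (B_6). A semisimple Lie algebra decomposes uniquely as the direct sum of simple ideals, one per connected component of its Dynkin diagram, so g ≅ B_3 ⊕ B_6 (dimension 21 + 78 = 99).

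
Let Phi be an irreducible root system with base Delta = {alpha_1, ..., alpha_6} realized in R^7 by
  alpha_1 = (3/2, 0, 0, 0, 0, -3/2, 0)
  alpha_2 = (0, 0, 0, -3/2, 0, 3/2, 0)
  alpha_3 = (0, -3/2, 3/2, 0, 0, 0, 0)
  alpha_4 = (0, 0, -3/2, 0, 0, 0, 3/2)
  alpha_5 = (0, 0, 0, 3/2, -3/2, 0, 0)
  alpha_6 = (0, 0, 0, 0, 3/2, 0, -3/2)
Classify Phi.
type A_6

Compute the Cartan integers a_ij = 2(alpha_i, alpha_j)/(alpha_j, alpha_j); the resulting 6x6 Cartan matrix is
[[2, -1, 0, 0, 0, 0], [-1, 2, 0, 0, -1, 0], [0, 0, 2, -1, 0, 0], [0, 0, -1, 2, 0, -1], [0, -1, 0, 0, 2, -1], [0, 0, 0, -1, -1, 2]].
All simple roots have the same length, so the diagram is simply laced. The associated Dynkin diagram is a chain of 6 nodes with single edges (A_6), so the type is A_6 (the algebra sl(7)).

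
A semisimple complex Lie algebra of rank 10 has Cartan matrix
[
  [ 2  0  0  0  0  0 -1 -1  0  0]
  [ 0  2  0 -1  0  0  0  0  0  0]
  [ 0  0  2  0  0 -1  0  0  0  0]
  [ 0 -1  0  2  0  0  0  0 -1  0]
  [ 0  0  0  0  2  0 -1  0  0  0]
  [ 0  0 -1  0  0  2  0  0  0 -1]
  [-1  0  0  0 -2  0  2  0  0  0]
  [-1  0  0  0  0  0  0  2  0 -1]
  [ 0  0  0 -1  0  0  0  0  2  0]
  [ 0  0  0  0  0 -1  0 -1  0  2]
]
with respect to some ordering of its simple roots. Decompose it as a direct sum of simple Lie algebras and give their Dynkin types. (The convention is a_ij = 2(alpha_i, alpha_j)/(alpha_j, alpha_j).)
A3 + B7

The diagram associated to this matrix has two connected components: the simple roots {alpha_2, alpha_4, alpha_9} form a chain of 3 nodes with single edges (A_3), and {alpha_1, alpha_3, alpha_5, alpha_6, alpha_7, alpha_8, alpha_10} form a chain of 7 nodes with a double edge at one end; the terminal node there is the unique short simple root (B_7). A semisimple Lie algebra decomposes uniquely as the direct sum of simple ideals, one per connected component of its Dynkin diagram, so g ≅ A_3 ⊕ B_7 (dimension 15 + 105 = 120).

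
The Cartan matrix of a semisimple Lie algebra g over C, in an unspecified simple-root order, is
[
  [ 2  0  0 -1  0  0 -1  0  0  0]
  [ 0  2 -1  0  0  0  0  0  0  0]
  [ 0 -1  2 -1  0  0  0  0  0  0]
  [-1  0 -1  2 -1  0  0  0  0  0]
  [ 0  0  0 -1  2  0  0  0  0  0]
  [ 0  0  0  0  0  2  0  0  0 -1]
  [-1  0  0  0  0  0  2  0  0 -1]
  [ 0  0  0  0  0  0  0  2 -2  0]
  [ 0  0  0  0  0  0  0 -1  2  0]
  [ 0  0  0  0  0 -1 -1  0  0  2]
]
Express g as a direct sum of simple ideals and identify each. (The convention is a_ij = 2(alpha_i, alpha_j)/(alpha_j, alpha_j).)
The diagram associated to this matrix has two connected components: the simple roots {alpha_8, alpha_9} form a chain of 2 nodes with a double edge at one end; the terminal node there is the unique short simple root (B_2), and {alpha_1, alpha_2, alpha_3, alpha_4, alpha_5, alpha_6, alpha_7, alpha_10} form a chain of 7 nodes with one extra node attached to the third node from one end (E_8). A semisimple Lie algebra decomposes uniquely as the direct sum of simple ideals, one per connected component of its Dynkin diagram, so g ≅ B_2 ⊕ E_8 (dimension 10 + 248 = 258).

type B_2 ⊕ type E_8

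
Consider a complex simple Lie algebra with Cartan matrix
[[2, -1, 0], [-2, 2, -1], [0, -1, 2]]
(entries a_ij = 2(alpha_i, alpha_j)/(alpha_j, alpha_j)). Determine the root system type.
The matrix has rank 3 with 2's on the diagonal. Reading the off-diagonal entries as Dynkin edges (a single edge where a_ij = a_ji = -1; a double or triple edge where a_ij * a_ji = 2 or 3), the diagram is a chain of 3 nodes with a double edge at one end; the terminal node there is the unique short simple root (B_3). One simple-root ordering that puts it in standard form is (alpha_3, alpha_2, alpha_1). So the algebra is type B_3, i.e. so(7).

B3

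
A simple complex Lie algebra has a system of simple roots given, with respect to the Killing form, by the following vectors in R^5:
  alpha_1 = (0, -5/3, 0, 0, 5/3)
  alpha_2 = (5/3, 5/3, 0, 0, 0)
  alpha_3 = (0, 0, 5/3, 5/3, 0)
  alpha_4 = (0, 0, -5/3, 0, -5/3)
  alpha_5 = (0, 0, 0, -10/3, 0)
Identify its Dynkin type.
Compute the Cartan integers a_ij = 2(alpha_i, alpha_j)/(alpha_j, alpha_j); the resulting 5x5 Cartan matrix is
[[2, -1, 0, -1, 0], [-1, 2, 0, 0, 0], [0, 0, 2, -1, -1], [-1, 0, -1, 2, 0], [0, 0, -2, 0, 2]].
The roots have two lengths (squared-length ratio 2:1); the short ones are alpha_{1,2,3,4}. The associated Dynkin diagram is a chain of 5 nodes with a double edge at one end; the terminal node there is the unique long simple root (C_5), so the type is C_5 (the algebra sp(10)).

C_5 (sp(10))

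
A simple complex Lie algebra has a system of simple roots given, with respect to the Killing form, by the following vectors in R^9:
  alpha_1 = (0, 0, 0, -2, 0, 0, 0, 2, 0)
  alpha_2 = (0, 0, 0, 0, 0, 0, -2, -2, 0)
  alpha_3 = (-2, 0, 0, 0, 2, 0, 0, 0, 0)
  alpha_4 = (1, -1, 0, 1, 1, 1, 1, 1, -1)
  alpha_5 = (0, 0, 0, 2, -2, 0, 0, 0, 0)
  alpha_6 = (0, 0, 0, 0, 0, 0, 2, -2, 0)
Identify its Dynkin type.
Compute the Cartan integers a_ij = 2(alpha_i, alpha_j)/(alpha_j, alpha_j); the resulting 6x6 Cartan matrix is
[[2, -1, 0, 0, -1, -1], [-1, 2, 0, -1, 0, 0], [0, 0, 2, 0, -1, 0], [0, -1, 0, 2, 0, 0], [-1, 0, -1, 0, 2, 0], [-1, 0, 0, 0, 0, 2]].
All simple roots have the same length, so the diagram is simply laced. The associated Dynkin diagram is a chain of 5 nodes with one extra node attached to the third node from one end (E_6), so the type is E_6.

E_6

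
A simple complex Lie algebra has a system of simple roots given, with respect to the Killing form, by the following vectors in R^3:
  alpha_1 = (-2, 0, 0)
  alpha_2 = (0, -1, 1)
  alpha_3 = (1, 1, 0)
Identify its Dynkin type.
C_3 (sp(6))

Compute the Cartan integers a_ij = 2(alpha_i, alpha_j)/(alpha_j, alpha_j); the resulting 3x3 Cartan matrix is
[[2, 0, -2], [0, 2, -1], [-1, -1, 2]].
The roots have two lengths (squared-length ratio 2:1); the short ones are alpha_{2,3}. The associated Dynkin diagram is a chain of 3 nodes with a double edge at one end; the terminal node there is the unique long simple root (C_3), so the type is C_3 (the algebra sp(6)).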